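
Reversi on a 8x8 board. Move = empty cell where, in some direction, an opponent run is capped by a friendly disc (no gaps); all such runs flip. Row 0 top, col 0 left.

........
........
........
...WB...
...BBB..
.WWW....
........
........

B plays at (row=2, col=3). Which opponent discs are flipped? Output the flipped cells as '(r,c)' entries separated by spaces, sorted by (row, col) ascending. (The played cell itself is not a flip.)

Dir NW: first cell '.' (not opp) -> no flip
Dir N: first cell '.' (not opp) -> no flip
Dir NE: first cell '.' (not opp) -> no flip
Dir W: first cell '.' (not opp) -> no flip
Dir E: first cell '.' (not opp) -> no flip
Dir SW: first cell '.' (not opp) -> no flip
Dir S: opp run (3,3) capped by B -> flip
Dir SE: first cell 'B' (not opp) -> no flip

Answer: (3,3)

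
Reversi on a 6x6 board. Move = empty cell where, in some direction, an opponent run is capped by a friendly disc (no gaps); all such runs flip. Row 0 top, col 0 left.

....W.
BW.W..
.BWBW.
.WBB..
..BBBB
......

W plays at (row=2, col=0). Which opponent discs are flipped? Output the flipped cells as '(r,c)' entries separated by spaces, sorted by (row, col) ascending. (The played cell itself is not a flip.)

Dir NW: edge -> no flip
Dir N: opp run (1,0), next='.' -> no flip
Dir NE: first cell 'W' (not opp) -> no flip
Dir W: edge -> no flip
Dir E: opp run (2,1) capped by W -> flip
Dir SW: edge -> no flip
Dir S: first cell '.' (not opp) -> no flip
Dir SE: first cell 'W' (not opp) -> no flip

Answer: (2,1)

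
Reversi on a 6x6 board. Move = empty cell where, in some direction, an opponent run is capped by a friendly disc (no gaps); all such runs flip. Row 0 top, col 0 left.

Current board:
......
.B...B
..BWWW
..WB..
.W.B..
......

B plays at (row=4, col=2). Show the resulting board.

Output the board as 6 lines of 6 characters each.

Place B at (4,2); scan 8 dirs for brackets.
Dir NW: first cell '.' (not opp) -> no flip
Dir N: opp run (3,2) capped by B -> flip
Dir NE: first cell 'B' (not opp) -> no flip
Dir W: opp run (4,1), next='.' -> no flip
Dir E: first cell 'B' (not opp) -> no flip
Dir SW: first cell '.' (not opp) -> no flip
Dir S: first cell '.' (not opp) -> no flip
Dir SE: first cell '.' (not opp) -> no flip
All flips: (3,2)

Answer: ......
.B...B
..BWWW
..BB..
.WBB..
......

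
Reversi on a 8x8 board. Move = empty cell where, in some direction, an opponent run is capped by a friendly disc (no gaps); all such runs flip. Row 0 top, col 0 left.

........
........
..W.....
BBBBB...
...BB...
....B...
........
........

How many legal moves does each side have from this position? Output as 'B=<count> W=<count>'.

-- B to move --
(1,1): flips 1 -> legal
(1,2): flips 1 -> legal
(1,3): flips 1 -> legal
(2,1): no bracket -> illegal
(2,3): no bracket -> illegal
B mobility = 3
-- W to move --
(2,0): no bracket -> illegal
(2,1): no bracket -> illegal
(2,3): no bracket -> illegal
(2,4): no bracket -> illegal
(2,5): no bracket -> illegal
(3,5): no bracket -> illegal
(4,0): flips 1 -> legal
(4,1): no bracket -> illegal
(4,2): flips 1 -> legal
(4,5): no bracket -> illegal
(5,2): no bracket -> illegal
(5,3): no bracket -> illegal
(5,5): flips 2 -> legal
(6,3): no bracket -> illegal
(6,4): no bracket -> illegal
(6,5): no bracket -> illegal
W mobility = 3

Answer: B=3 W=3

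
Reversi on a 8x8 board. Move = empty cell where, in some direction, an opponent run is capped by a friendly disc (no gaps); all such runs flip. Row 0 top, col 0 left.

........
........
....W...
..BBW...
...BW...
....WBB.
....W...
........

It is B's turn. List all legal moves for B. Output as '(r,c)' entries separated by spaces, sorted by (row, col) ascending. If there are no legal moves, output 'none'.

(1,3): no bracket -> illegal
(1,4): no bracket -> illegal
(1,5): flips 1 -> legal
(2,3): no bracket -> illegal
(2,5): flips 1 -> legal
(3,5): flips 1 -> legal
(4,5): flips 1 -> legal
(5,3): flips 1 -> legal
(6,3): no bracket -> illegal
(6,5): flips 1 -> legal
(7,3): flips 1 -> legal
(7,4): no bracket -> illegal
(7,5): no bracket -> illegal

Answer: (1,5) (2,5) (3,5) (4,5) (5,3) (6,5) (7,3)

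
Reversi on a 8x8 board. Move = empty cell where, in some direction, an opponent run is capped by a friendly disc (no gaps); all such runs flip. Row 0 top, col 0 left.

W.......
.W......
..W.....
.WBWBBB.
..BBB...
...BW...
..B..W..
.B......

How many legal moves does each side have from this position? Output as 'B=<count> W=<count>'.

Answer: B=8 W=8

Derivation:
-- B to move --
(0,1): no bracket -> illegal
(0,2): no bracket -> illegal
(1,0): no bracket -> illegal
(1,2): flips 1 -> legal
(1,3): no bracket -> illegal
(2,0): flips 1 -> legal
(2,1): no bracket -> illegal
(2,3): flips 1 -> legal
(2,4): flips 1 -> legal
(3,0): flips 1 -> legal
(4,0): no bracket -> illegal
(4,1): no bracket -> illegal
(4,5): no bracket -> illegal
(5,5): flips 1 -> legal
(5,6): no bracket -> illegal
(6,3): no bracket -> illegal
(6,4): flips 1 -> legal
(6,6): no bracket -> illegal
(7,4): no bracket -> illegal
(7,5): no bracket -> illegal
(7,6): flips 2 -> legal
B mobility = 8
-- W to move --
(2,1): flips 2 -> legal
(2,3): no bracket -> illegal
(2,4): flips 2 -> legal
(2,5): no bracket -> illegal
(2,6): no bracket -> illegal
(2,7): no bracket -> illegal
(3,7): flips 3 -> legal
(4,1): no bracket -> illegal
(4,5): no bracket -> illegal
(4,6): no bracket -> illegal
(4,7): no bracket -> illegal
(5,1): flips 1 -> legal
(5,2): flips 3 -> legal
(5,5): flips 1 -> legal
(6,0): no bracket -> illegal
(6,1): no bracket -> illegal
(6,3): flips 2 -> legal
(6,4): flips 2 -> legal
(7,0): no bracket -> illegal
(7,2): no bracket -> illegal
(7,3): no bracket -> illegal
W mobility = 8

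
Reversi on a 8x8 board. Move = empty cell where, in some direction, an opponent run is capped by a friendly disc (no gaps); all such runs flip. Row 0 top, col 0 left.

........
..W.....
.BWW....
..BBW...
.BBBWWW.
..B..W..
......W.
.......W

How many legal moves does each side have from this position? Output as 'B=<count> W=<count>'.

Answer: B=9 W=8

Derivation:
-- B to move --
(0,1): no bracket -> illegal
(0,2): flips 2 -> legal
(0,3): flips 1 -> legal
(1,1): flips 1 -> legal
(1,3): flips 1 -> legal
(1,4): flips 1 -> legal
(2,4): flips 2 -> legal
(2,5): flips 1 -> legal
(3,1): no bracket -> illegal
(3,5): flips 1 -> legal
(3,6): no bracket -> illegal
(3,7): no bracket -> illegal
(4,7): flips 3 -> legal
(5,3): no bracket -> illegal
(5,4): no bracket -> illegal
(5,6): no bracket -> illegal
(5,7): no bracket -> illegal
(6,4): no bracket -> illegal
(6,5): no bracket -> illegal
(6,7): no bracket -> illegal
(7,5): no bracket -> illegal
(7,6): no bracket -> illegal
B mobility = 9
-- W to move --
(1,0): no bracket -> illegal
(1,1): no bracket -> illegal
(2,0): flips 1 -> legal
(2,4): no bracket -> illegal
(3,0): flips 1 -> legal
(3,1): flips 2 -> legal
(4,0): flips 3 -> legal
(5,0): flips 2 -> legal
(5,1): no bracket -> illegal
(5,3): flips 2 -> legal
(5,4): no bracket -> illegal
(6,1): flips 2 -> legal
(6,2): flips 3 -> legal
(6,3): no bracket -> illegal
W mobility = 8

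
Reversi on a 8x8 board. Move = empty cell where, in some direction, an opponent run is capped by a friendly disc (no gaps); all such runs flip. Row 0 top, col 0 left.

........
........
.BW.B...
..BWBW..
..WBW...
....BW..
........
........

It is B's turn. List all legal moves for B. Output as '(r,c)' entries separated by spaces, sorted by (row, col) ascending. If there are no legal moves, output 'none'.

Answer: (1,2) (2,3) (3,6) (4,1) (4,5) (4,6) (5,1) (5,2) (5,6)

Derivation:
(1,1): no bracket -> illegal
(1,2): flips 1 -> legal
(1,3): no bracket -> illegal
(2,3): flips 2 -> legal
(2,5): no bracket -> illegal
(2,6): no bracket -> illegal
(3,1): no bracket -> illegal
(3,6): flips 1 -> legal
(4,1): flips 1 -> legal
(4,5): flips 1 -> legal
(4,6): flips 1 -> legal
(5,1): flips 2 -> legal
(5,2): flips 1 -> legal
(5,3): no bracket -> illegal
(5,6): flips 1 -> legal
(6,4): no bracket -> illegal
(6,5): no bracket -> illegal
(6,6): no bracket -> illegal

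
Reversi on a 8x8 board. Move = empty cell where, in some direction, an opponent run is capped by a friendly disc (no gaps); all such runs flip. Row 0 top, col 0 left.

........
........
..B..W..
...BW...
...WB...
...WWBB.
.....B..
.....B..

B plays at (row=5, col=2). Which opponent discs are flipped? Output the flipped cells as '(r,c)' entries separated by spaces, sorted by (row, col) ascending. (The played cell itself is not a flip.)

Answer: (5,3) (5,4)

Derivation:
Dir NW: first cell '.' (not opp) -> no flip
Dir N: first cell '.' (not opp) -> no flip
Dir NE: opp run (4,3) (3,4) (2,5), next='.' -> no flip
Dir W: first cell '.' (not opp) -> no flip
Dir E: opp run (5,3) (5,4) capped by B -> flip
Dir SW: first cell '.' (not opp) -> no flip
Dir S: first cell '.' (not opp) -> no flip
Dir SE: first cell '.' (not opp) -> no flip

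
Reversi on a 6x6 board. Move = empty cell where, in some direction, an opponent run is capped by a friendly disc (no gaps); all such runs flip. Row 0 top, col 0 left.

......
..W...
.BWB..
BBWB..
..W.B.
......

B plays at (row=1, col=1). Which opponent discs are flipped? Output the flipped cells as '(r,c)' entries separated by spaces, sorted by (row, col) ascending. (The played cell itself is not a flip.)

Answer: (2,2)

Derivation:
Dir NW: first cell '.' (not opp) -> no flip
Dir N: first cell '.' (not opp) -> no flip
Dir NE: first cell '.' (not opp) -> no flip
Dir W: first cell '.' (not opp) -> no flip
Dir E: opp run (1,2), next='.' -> no flip
Dir SW: first cell '.' (not opp) -> no flip
Dir S: first cell 'B' (not opp) -> no flip
Dir SE: opp run (2,2) capped by B -> flip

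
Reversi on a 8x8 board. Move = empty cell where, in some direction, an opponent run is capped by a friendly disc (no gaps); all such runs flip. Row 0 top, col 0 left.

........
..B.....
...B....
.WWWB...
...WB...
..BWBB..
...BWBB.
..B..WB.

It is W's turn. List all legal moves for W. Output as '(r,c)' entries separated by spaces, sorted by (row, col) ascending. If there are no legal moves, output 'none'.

(0,1): no bracket -> illegal
(0,2): no bracket -> illegal
(0,3): no bracket -> illegal
(1,1): no bracket -> illegal
(1,3): flips 1 -> legal
(1,4): flips 1 -> legal
(2,1): no bracket -> illegal
(2,2): no bracket -> illegal
(2,4): flips 3 -> legal
(2,5): flips 1 -> legal
(3,5): flips 2 -> legal
(4,1): no bracket -> illegal
(4,2): no bracket -> illegal
(4,5): flips 3 -> legal
(4,6): flips 1 -> legal
(5,1): flips 1 -> legal
(5,6): flips 2 -> legal
(5,7): flips 1 -> legal
(6,1): flips 1 -> legal
(6,2): flips 1 -> legal
(6,7): flips 2 -> legal
(7,1): no bracket -> illegal
(7,3): flips 1 -> legal
(7,4): no bracket -> illegal
(7,7): flips 4 -> legal

Answer: (1,3) (1,4) (2,4) (2,5) (3,5) (4,5) (4,6) (5,1) (5,6) (5,7) (6,1) (6,2) (6,7) (7,3) (7,7)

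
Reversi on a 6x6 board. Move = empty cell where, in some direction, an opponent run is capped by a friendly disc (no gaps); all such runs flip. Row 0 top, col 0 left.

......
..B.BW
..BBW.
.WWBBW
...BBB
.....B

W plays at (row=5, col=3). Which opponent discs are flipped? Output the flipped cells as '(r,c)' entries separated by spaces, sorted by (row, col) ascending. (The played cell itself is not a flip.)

Answer: (4,4)

Derivation:
Dir NW: first cell '.' (not opp) -> no flip
Dir N: opp run (4,3) (3,3) (2,3), next='.' -> no flip
Dir NE: opp run (4,4) capped by W -> flip
Dir W: first cell '.' (not opp) -> no flip
Dir E: first cell '.' (not opp) -> no flip
Dir SW: edge -> no flip
Dir S: edge -> no flip
Dir SE: edge -> no flip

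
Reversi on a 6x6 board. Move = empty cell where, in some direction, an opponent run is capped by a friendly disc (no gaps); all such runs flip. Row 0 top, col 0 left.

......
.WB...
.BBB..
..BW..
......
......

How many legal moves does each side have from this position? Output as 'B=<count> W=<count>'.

-- B to move --
(0,0): flips 1 -> legal
(0,1): flips 1 -> legal
(0,2): no bracket -> illegal
(1,0): flips 1 -> legal
(2,0): no bracket -> illegal
(2,4): no bracket -> illegal
(3,4): flips 1 -> legal
(4,2): no bracket -> illegal
(4,3): flips 1 -> legal
(4,4): flips 1 -> legal
B mobility = 6
-- W to move --
(0,1): no bracket -> illegal
(0,2): no bracket -> illegal
(0,3): no bracket -> illegal
(1,0): no bracket -> illegal
(1,3): flips 2 -> legal
(1,4): no bracket -> illegal
(2,0): no bracket -> illegal
(2,4): no bracket -> illegal
(3,0): no bracket -> illegal
(3,1): flips 2 -> legal
(3,4): no bracket -> illegal
(4,1): no bracket -> illegal
(4,2): no bracket -> illegal
(4,3): no bracket -> illegal
W mobility = 2

Answer: B=6 W=2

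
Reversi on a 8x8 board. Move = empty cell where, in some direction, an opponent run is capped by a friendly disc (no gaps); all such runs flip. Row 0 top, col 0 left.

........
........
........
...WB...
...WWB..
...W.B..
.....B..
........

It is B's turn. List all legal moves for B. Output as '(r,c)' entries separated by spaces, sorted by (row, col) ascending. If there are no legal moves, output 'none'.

Answer: (2,2) (3,2) (4,2) (5,2) (5,4)

Derivation:
(2,2): flips 2 -> legal
(2,3): no bracket -> illegal
(2,4): no bracket -> illegal
(3,2): flips 1 -> legal
(3,5): no bracket -> illegal
(4,2): flips 2 -> legal
(5,2): flips 1 -> legal
(5,4): flips 1 -> legal
(6,2): no bracket -> illegal
(6,3): no bracket -> illegal
(6,4): no bracket -> illegal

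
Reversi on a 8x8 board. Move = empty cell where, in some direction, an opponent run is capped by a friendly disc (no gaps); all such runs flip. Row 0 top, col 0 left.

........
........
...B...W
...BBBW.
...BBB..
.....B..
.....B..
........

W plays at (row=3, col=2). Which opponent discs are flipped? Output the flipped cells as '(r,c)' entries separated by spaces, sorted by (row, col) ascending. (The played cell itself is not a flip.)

Answer: (3,3) (3,4) (3,5)

Derivation:
Dir NW: first cell '.' (not opp) -> no flip
Dir N: first cell '.' (not opp) -> no flip
Dir NE: opp run (2,3), next='.' -> no flip
Dir W: first cell '.' (not opp) -> no flip
Dir E: opp run (3,3) (3,4) (3,5) capped by W -> flip
Dir SW: first cell '.' (not opp) -> no flip
Dir S: first cell '.' (not opp) -> no flip
Dir SE: opp run (4,3), next='.' -> no flip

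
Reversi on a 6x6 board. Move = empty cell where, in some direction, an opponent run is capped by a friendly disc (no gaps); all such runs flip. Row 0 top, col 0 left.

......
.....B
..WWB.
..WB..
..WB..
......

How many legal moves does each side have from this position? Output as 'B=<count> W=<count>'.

-- B to move --
(1,1): flips 1 -> legal
(1,2): no bracket -> illegal
(1,3): flips 1 -> legal
(1,4): no bracket -> illegal
(2,1): flips 3 -> legal
(3,1): flips 1 -> legal
(3,4): no bracket -> illegal
(4,1): flips 1 -> legal
(5,1): flips 1 -> legal
(5,2): no bracket -> illegal
(5,3): no bracket -> illegal
B mobility = 6
-- W to move --
(0,4): no bracket -> illegal
(0,5): no bracket -> illegal
(1,3): no bracket -> illegal
(1,4): no bracket -> illegal
(2,5): flips 1 -> legal
(3,4): flips 1 -> legal
(3,5): no bracket -> illegal
(4,4): flips 2 -> legal
(5,2): no bracket -> illegal
(5,3): flips 2 -> legal
(5,4): flips 1 -> legal
W mobility = 5

Answer: B=6 W=5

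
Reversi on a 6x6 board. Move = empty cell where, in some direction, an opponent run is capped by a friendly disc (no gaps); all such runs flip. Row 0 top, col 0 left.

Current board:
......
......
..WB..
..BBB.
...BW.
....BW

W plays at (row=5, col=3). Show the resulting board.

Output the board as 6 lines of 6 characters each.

Answer: ......
......
..WB..
..BBB.
...BW.
...WWW

Derivation:
Place W at (5,3); scan 8 dirs for brackets.
Dir NW: first cell '.' (not opp) -> no flip
Dir N: opp run (4,3) (3,3) (2,3), next='.' -> no flip
Dir NE: first cell 'W' (not opp) -> no flip
Dir W: first cell '.' (not opp) -> no flip
Dir E: opp run (5,4) capped by W -> flip
Dir SW: edge -> no flip
Dir S: edge -> no flip
Dir SE: edge -> no flip
All flips: (5,4)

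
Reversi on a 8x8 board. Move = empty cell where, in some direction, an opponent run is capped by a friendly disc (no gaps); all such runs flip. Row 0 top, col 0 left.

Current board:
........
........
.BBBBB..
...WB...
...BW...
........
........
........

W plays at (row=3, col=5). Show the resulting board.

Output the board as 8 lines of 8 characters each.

Answer: ........
........
.BBBBB..
...WWW..
...BW...
........
........
........

Derivation:
Place W at (3,5); scan 8 dirs for brackets.
Dir NW: opp run (2,4), next='.' -> no flip
Dir N: opp run (2,5), next='.' -> no flip
Dir NE: first cell '.' (not opp) -> no flip
Dir W: opp run (3,4) capped by W -> flip
Dir E: first cell '.' (not opp) -> no flip
Dir SW: first cell 'W' (not opp) -> no flip
Dir S: first cell '.' (not opp) -> no flip
Dir SE: first cell '.' (not opp) -> no flip
All flips: (3,4)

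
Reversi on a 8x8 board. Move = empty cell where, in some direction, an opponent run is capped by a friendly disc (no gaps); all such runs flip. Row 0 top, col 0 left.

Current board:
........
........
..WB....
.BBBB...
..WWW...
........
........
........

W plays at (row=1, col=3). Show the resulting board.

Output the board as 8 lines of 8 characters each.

Answer: ........
...W....
..WW....
.BBWB...
..WWW...
........
........
........

Derivation:
Place W at (1,3); scan 8 dirs for brackets.
Dir NW: first cell '.' (not opp) -> no flip
Dir N: first cell '.' (not opp) -> no flip
Dir NE: first cell '.' (not opp) -> no flip
Dir W: first cell '.' (not opp) -> no flip
Dir E: first cell '.' (not opp) -> no flip
Dir SW: first cell 'W' (not opp) -> no flip
Dir S: opp run (2,3) (3,3) capped by W -> flip
Dir SE: first cell '.' (not opp) -> no flip
All flips: (2,3) (3,3)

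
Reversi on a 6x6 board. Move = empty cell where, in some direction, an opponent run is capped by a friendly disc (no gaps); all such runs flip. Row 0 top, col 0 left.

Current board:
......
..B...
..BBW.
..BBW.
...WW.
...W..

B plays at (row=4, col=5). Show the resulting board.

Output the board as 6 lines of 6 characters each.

Place B at (4,5); scan 8 dirs for brackets.
Dir NW: opp run (3,4) capped by B -> flip
Dir N: first cell '.' (not opp) -> no flip
Dir NE: edge -> no flip
Dir W: opp run (4,4) (4,3), next='.' -> no flip
Dir E: edge -> no flip
Dir SW: first cell '.' (not opp) -> no flip
Dir S: first cell '.' (not opp) -> no flip
Dir SE: edge -> no flip
All flips: (3,4)

Answer: ......
..B...
..BBW.
..BBB.
...WWB
...W..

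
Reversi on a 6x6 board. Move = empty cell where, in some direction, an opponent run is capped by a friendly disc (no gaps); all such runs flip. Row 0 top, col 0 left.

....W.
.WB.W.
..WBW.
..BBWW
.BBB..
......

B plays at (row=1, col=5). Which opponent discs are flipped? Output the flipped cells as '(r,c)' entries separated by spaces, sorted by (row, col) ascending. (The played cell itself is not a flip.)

Answer: (2,4)

Derivation:
Dir NW: opp run (0,4), next=edge -> no flip
Dir N: first cell '.' (not opp) -> no flip
Dir NE: edge -> no flip
Dir W: opp run (1,4), next='.' -> no flip
Dir E: edge -> no flip
Dir SW: opp run (2,4) capped by B -> flip
Dir S: first cell '.' (not opp) -> no flip
Dir SE: edge -> no flip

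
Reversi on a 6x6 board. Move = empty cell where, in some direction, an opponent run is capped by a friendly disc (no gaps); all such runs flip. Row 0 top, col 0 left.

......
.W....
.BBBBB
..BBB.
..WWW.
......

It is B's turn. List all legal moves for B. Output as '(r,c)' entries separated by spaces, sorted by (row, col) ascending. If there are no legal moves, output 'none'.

Answer: (0,0) (0,1) (5,1) (5,2) (5,3) (5,4) (5,5)

Derivation:
(0,0): flips 1 -> legal
(0,1): flips 1 -> legal
(0,2): no bracket -> illegal
(1,0): no bracket -> illegal
(1,2): no bracket -> illegal
(2,0): no bracket -> illegal
(3,1): no bracket -> illegal
(3,5): no bracket -> illegal
(4,1): no bracket -> illegal
(4,5): no bracket -> illegal
(5,1): flips 1 -> legal
(5,2): flips 2 -> legal
(5,3): flips 1 -> legal
(5,4): flips 2 -> legal
(5,5): flips 1 -> legal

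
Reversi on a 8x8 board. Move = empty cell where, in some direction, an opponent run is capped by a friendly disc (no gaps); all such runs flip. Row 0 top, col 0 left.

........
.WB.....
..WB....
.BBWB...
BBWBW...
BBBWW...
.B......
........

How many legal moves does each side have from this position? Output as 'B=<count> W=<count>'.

Answer: B=9 W=9

Derivation:
-- B to move --
(0,0): no bracket -> illegal
(0,1): no bracket -> illegal
(0,2): no bracket -> illegal
(1,0): flips 1 -> legal
(1,3): flips 1 -> legal
(2,0): no bracket -> illegal
(2,1): flips 1 -> legal
(2,4): flips 2 -> legal
(3,5): no bracket -> illegal
(4,5): flips 1 -> legal
(5,5): flips 2 -> legal
(6,2): no bracket -> illegal
(6,3): flips 1 -> legal
(6,4): flips 4 -> legal
(6,5): flips 1 -> legal
B mobility = 9
-- W to move --
(0,1): no bracket -> illegal
(0,2): flips 1 -> legal
(0,3): no bracket -> illegal
(1,3): flips 2 -> legal
(1,4): no bracket -> illegal
(2,0): flips 1 -> legal
(2,1): flips 2 -> legal
(2,4): flips 2 -> legal
(2,5): no bracket -> illegal
(3,0): flips 2 -> legal
(3,5): flips 1 -> legal
(4,5): no bracket -> illegal
(6,0): flips 1 -> legal
(6,2): flips 1 -> legal
(6,3): no bracket -> illegal
(7,0): no bracket -> illegal
(7,1): no bracket -> illegal
(7,2): no bracket -> illegal
W mobility = 9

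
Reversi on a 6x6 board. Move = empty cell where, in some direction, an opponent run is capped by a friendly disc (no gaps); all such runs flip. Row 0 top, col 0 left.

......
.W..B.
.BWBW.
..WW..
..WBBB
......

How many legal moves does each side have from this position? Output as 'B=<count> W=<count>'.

Answer: B=5 W=9

Derivation:
-- B to move --
(0,0): flips 3 -> legal
(0,1): flips 1 -> legal
(0,2): no bracket -> illegal
(1,0): no bracket -> illegal
(1,2): no bracket -> illegal
(1,3): no bracket -> illegal
(1,5): no bracket -> illegal
(2,0): no bracket -> illegal
(2,5): flips 1 -> legal
(3,1): no bracket -> illegal
(3,4): flips 1 -> legal
(3,5): no bracket -> illegal
(4,1): flips 2 -> legal
(5,1): no bracket -> illegal
(5,2): no bracket -> illegal
(5,3): no bracket -> illegal
B mobility = 5
-- W to move --
(0,3): no bracket -> illegal
(0,4): flips 1 -> legal
(0,5): flips 2 -> legal
(1,0): flips 1 -> legal
(1,2): no bracket -> illegal
(1,3): flips 1 -> legal
(1,5): no bracket -> illegal
(2,0): flips 1 -> legal
(2,5): no bracket -> illegal
(3,0): no bracket -> illegal
(3,1): flips 1 -> legal
(3,4): no bracket -> illegal
(3,5): no bracket -> illegal
(5,2): no bracket -> illegal
(5,3): flips 1 -> legal
(5,4): flips 1 -> legal
(5,5): flips 1 -> legal
W mobility = 9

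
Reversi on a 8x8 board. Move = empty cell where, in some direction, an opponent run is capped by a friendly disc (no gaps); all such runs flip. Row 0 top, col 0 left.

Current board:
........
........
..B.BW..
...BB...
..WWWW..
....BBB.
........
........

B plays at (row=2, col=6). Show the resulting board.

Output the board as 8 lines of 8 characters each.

Answer: ........
........
..B.BBB.
...BB...
..WWWW..
....BBB.
........
........

Derivation:
Place B at (2,6); scan 8 dirs for brackets.
Dir NW: first cell '.' (not opp) -> no flip
Dir N: first cell '.' (not opp) -> no flip
Dir NE: first cell '.' (not opp) -> no flip
Dir W: opp run (2,5) capped by B -> flip
Dir E: first cell '.' (not opp) -> no flip
Dir SW: first cell '.' (not opp) -> no flip
Dir S: first cell '.' (not opp) -> no flip
Dir SE: first cell '.' (not opp) -> no flip
All flips: (2,5)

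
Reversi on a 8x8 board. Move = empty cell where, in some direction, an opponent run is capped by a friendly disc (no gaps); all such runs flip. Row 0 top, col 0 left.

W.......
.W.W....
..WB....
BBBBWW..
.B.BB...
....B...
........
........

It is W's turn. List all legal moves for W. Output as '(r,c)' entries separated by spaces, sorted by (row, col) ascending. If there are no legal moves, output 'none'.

Answer: (1,2) (2,4) (4,0) (4,2) (5,2) (5,3) (5,5) (6,4)

Derivation:
(1,2): flips 1 -> legal
(1,4): no bracket -> illegal
(2,0): no bracket -> illegal
(2,1): no bracket -> illegal
(2,4): flips 1 -> legal
(4,0): flips 1 -> legal
(4,2): flips 1 -> legal
(4,5): no bracket -> illegal
(5,0): no bracket -> illegal
(5,1): no bracket -> illegal
(5,2): flips 1 -> legal
(5,3): flips 4 -> legal
(5,5): flips 2 -> legal
(6,3): no bracket -> illegal
(6,4): flips 2 -> legal
(6,5): no bracket -> illegal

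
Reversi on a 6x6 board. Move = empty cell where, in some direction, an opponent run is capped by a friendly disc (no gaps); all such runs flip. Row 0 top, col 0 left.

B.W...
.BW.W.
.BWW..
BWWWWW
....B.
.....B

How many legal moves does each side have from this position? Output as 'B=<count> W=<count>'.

-- B to move --
(0,1): no bracket -> illegal
(0,3): flips 1 -> legal
(0,4): no bracket -> illegal
(0,5): no bracket -> illegal
(1,3): flips 1 -> legal
(1,5): no bracket -> illegal
(2,0): no bracket -> illegal
(2,4): flips 3 -> legal
(2,5): no bracket -> illegal
(4,0): no bracket -> illegal
(4,1): flips 1 -> legal
(4,2): no bracket -> illegal
(4,3): flips 1 -> legal
(4,5): no bracket -> illegal
B mobility = 5
-- W to move --
(0,1): flips 2 -> legal
(1,0): flips 2 -> legal
(2,0): flips 2 -> legal
(4,0): no bracket -> illegal
(4,1): no bracket -> illegal
(4,3): no bracket -> illegal
(4,5): no bracket -> illegal
(5,3): flips 1 -> legal
(5,4): flips 1 -> legal
W mobility = 5

Answer: B=5 W=5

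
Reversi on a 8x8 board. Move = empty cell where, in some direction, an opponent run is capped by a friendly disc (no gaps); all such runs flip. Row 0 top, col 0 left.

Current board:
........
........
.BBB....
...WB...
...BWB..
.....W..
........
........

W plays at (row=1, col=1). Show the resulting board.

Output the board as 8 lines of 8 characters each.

Place W at (1,1); scan 8 dirs for brackets.
Dir NW: first cell '.' (not opp) -> no flip
Dir N: first cell '.' (not opp) -> no flip
Dir NE: first cell '.' (not opp) -> no flip
Dir W: first cell '.' (not opp) -> no flip
Dir E: first cell '.' (not opp) -> no flip
Dir SW: first cell '.' (not opp) -> no flip
Dir S: opp run (2,1), next='.' -> no flip
Dir SE: opp run (2,2) capped by W -> flip
All flips: (2,2)

Answer: ........
.W......
.BWB....
...WB...
...BWB..
.....W..
........
........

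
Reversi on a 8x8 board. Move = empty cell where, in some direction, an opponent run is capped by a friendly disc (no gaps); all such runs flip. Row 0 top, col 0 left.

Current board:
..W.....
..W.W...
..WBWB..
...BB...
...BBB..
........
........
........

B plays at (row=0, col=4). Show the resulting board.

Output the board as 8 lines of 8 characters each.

Answer: ..W.B...
..W.B...
..WBBB..
...BB...
...BBB..
........
........
........

Derivation:
Place B at (0,4); scan 8 dirs for brackets.
Dir NW: edge -> no flip
Dir N: edge -> no flip
Dir NE: edge -> no flip
Dir W: first cell '.' (not opp) -> no flip
Dir E: first cell '.' (not opp) -> no flip
Dir SW: first cell '.' (not opp) -> no flip
Dir S: opp run (1,4) (2,4) capped by B -> flip
Dir SE: first cell '.' (not opp) -> no flip
All flips: (1,4) (2,4)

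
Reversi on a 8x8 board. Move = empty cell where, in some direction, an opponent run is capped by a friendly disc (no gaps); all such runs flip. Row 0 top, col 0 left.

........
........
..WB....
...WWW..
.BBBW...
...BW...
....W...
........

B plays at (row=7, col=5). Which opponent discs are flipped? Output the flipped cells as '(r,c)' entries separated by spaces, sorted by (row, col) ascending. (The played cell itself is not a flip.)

Answer: (6,4)

Derivation:
Dir NW: opp run (6,4) capped by B -> flip
Dir N: first cell '.' (not opp) -> no flip
Dir NE: first cell '.' (not opp) -> no flip
Dir W: first cell '.' (not opp) -> no flip
Dir E: first cell '.' (not opp) -> no flip
Dir SW: edge -> no flip
Dir S: edge -> no flip
Dir SE: edge -> no flip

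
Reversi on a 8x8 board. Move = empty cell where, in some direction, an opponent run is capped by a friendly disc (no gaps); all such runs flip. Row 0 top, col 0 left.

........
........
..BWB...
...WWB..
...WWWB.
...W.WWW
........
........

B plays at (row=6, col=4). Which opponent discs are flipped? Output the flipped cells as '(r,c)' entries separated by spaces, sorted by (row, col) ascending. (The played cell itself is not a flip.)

Answer: (5,5)

Derivation:
Dir NW: opp run (5,3), next='.' -> no flip
Dir N: first cell '.' (not opp) -> no flip
Dir NE: opp run (5,5) capped by B -> flip
Dir W: first cell '.' (not opp) -> no flip
Dir E: first cell '.' (not opp) -> no flip
Dir SW: first cell '.' (not opp) -> no flip
Dir S: first cell '.' (not opp) -> no flip
Dir SE: first cell '.' (not opp) -> no flip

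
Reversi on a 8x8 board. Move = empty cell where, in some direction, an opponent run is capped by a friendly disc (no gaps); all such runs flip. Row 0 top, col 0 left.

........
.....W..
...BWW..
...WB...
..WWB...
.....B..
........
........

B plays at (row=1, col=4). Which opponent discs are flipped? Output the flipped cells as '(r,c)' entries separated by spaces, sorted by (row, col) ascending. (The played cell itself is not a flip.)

Answer: (2,4)

Derivation:
Dir NW: first cell '.' (not opp) -> no flip
Dir N: first cell '.' (not opp) -> no flip
Dir NE: first cell '.' (not opp) -> no flip
Dir W: first cell '.' (not opp) -> no flip
Dir E: opp run (1,5), next='.' -> no flip
Dir SW: first cell 'B' (not opp) -> no flip
Dir S: opp run (2,4) capped by B -> flip
Dir SE: opp run (2,5), next='.' -> no flip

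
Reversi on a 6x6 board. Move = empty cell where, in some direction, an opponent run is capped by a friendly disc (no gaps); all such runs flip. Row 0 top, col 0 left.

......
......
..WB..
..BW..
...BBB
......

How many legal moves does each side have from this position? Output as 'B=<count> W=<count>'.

-- B to move --
(1,1): flips 2 -> legal
(1,2): flips 1 -> legal
(1,3): no bracket -> illegal
(2,1): flips 1 -> legal
(2,4): no bracket -> illegal
(3,1): no bracket -> illegal
(3,4): flips 1 -> legal
(4,2): no bracket -> illegal
B mobility = 4
-- W to move --
(1,2): no bracket -> illegal
(1,3): flips 1 -> legal
(1,4): no bracket -> illegal
(2,1): no bracket -> illegal
(2,4): flips 1 -> legal
(3,1): flips 1 -> legal
(3,4): no bracket -> illegal
(3,5): no bracket -> illegal
(4,1): no bracket -> illegal
(4,2): flips 1 -> legal
(5,2): no bracket -> illegal
(5,3): flips 1 -> legal
(5,4): no bracket -> illegal
(5,5): flips 1 -> legal
W mobility = 6

Answer: B=4 W=6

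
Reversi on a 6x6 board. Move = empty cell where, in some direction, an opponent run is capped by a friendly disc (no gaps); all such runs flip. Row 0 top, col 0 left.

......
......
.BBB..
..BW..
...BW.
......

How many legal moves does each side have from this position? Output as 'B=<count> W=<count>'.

Answer: B=3 W=5

Derivation:
-- B to move --
(2,4): no bracket -> illegal
(3,4): flips 1 -> legal
(3,5): no bracket -> illegal
(4,2): no bracket -> illegal
(4,5): flips 1 -> legal
(5,3): no bracket -> illegal
(5,4): no bracket -> illegal
(5,5): flips 2 -> legal
B mobility = 3
-- W to move --
(1,0): no bracket -> illegal
(1,1): flips 1 -> legal
(1,2): no bracket -> illegal
(1,3): flips 1 -> legal
(1,4): no bracket -> illegal
(2,0): no bracket -> illegal
(2,4): no bracket -> illegal
(3,0): no bracket -> illegal
(3,1): flips 1 -> legal
(3,4): no bracket -> illegal
(4,1): no bracket -> illegal
(4,2): flips 1 -> legal
(5,2): no bracket -> illegal
(5,3): flips 1 -> legal
(5,4): no bracket -> illegal
W mobility = 5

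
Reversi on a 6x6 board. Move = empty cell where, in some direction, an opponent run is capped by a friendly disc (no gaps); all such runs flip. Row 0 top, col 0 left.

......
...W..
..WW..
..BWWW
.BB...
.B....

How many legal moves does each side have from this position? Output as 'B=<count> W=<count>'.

-- B to move --
(0,2): no bracket -> illegal
(0,3): no bracket -> illegal
(0,4): no bracket -> illegal
(1,1): no bracket -> illegal
(1,2): flips 1 -> legal
(1,4): flips 1 -> legal
(2,1): no bracket -> illegal
(2,4): flips 1 -> legal
(2,5): no bracket -> illegal
(3,1): no bracket -> illegal
(4,3): no bracket -> illegal
(4,4): no bracket -> illegal
(4,5): no bracket -> illegal
B mobility = 3
-- W to move --
(2,1): no bracket -> illegal
(3,0): no bracket -> illegal
(3,1): flips 1 -> legal
(4,0): no bracket -> illegal
(4,3): no bracket -> illegal
(5,0): flips 2 -> legal
(5,2): flips 2 -> legal
(5,3): no bracket -> illegal
W mobility = 3

Answer: B=3 W=3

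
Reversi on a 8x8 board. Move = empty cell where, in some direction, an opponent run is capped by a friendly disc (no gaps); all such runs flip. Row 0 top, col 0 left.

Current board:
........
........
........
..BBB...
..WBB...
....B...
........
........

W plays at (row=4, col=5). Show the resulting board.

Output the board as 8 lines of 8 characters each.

Answer: ........
........
........
..BBB...
..WWWW..
....B...
........
........

Derivation:
Place W at (4,5); scan 8 dirs for brackets.
Dir NW: opp run (3,4), next='.' -> no flip
Dir N: first cell '.' (not opp) -> no flip
Dir NE: first cell '.' (not opp) -> no flip
Dir W: opp run (4,4) (4,3) capped by W -> flip
Dir E: first cell '.' (not opp) -> no flip
Dir SW: opp run (5,4), next='.' -> no flip
Dir S: first cell '.' (not opp) -> no flip
Dir SE: first cell '.' (not opp) -> no flip
All flips: (4,3) (4,4)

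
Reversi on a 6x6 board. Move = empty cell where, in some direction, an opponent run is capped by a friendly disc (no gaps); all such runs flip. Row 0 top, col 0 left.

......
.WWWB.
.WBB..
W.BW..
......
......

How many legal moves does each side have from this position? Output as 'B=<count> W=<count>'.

Answer: B=10 W=6

Derivation:
-- B to move --
(0,0): flips 1 -> legal
(0,1): flips 1 -> legal
(0,2): flips 1 -> legal
(0,3): flips 1 -> legal
(0,4): flips 1 -> legal
(1,0): flips 4 -> legal
(2,0): flips 1 -> legal
(2,4): no bracket -> illegal
(3,1): no bracket -> illegal
(3,4): flips 1 -> legal
(4,0): no bracket -> illegal
(4,1): no bracket -> illegal
(4,2): no bracket -> illegal
(4,3): flips 1 -> legal
(4,4): flips 1 -> legal
B mobility = 10
-- W to move --
(0,3): no bracket -> illegal
(0,4): no bracket -> illegal
(0,5): no bracket -> illegal
(1,5): flips 1 -> legal
(2,4): flips 2 -> legal
(2,5): no bracket -> illegal
(3,1): flips 2 -> legal
(3,4): flips 1 -> legal
(4,1): no bracket -> illegal
(4,2): flips 2 -> legal
(4,3): flips 1 -> legal
W mobility = 6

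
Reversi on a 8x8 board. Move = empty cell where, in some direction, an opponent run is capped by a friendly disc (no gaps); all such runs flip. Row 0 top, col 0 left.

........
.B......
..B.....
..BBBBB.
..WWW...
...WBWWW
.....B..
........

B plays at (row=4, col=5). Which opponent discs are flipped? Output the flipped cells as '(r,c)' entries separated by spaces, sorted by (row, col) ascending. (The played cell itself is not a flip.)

Answer: (5,5)

Derivation:
Dir NW: first cell 'B' (not opp) -> no flip
Dir N: first cell 'B' (not opp) -> no flip
Dir NE: first cell 'B' (not opp) -> no flip
Dir W: opp run (4,4) (4,3) (4,2), next='.' -> no flip
Dir E: first cell '.' (not opp) -> no flip
Dir SW: first cell 'B' (not opp) -> no flip
Dir S: opp run (5,5) capped by B -> flip
Dir SE: opp run (5,6), next='.' -> no flip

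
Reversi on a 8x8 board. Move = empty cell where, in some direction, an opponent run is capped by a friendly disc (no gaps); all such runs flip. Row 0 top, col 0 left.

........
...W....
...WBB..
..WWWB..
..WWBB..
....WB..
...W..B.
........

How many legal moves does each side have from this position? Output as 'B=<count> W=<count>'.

-- B to move --
(0,2): flips 1 -> legal
(0,3): no bracket -> illegal
(0,4): no bracket -> illegal
(1,2): flips 2 -> legal
(1,4): no bracket -> illegal
(2,1): no bracket -> illegal
(2,2): flips 2 -> legal
(3,1): flips 3 -> legal
(4,1): flips 2 -> legal
(5,1): flips 2 -> legal
(5,2): flips 2 -> legal
(5,3): flips 1 -> legal
(6,2): no bracket -> illegal
(6,4): flips 1 -> legal
(6,5): no bracket -> illegal
(7,2): flips 2 -> legal
(7,3): no bracket -> illegal
(7,4): no bracket -> illegal
B mobility = 10
-- W to move --
(1,4): flips 1 -> legal
(1,5): flips 1 -> legal
(1,6): flips 1 -> legal
(2,6): flips 2 -> legal
(3,6): flips 2 -> legal
(4,6): flips 4 -> legal
(5,3): no bracket -> illegal
(5,6): flips 2 -> legal
(5,7): no bracket -> illegal
(6,4): no bracket -> illegal
(6,5): no bracket -> illegal
(6,7): no bracket -> illegal
(7,5): no bracket -> illegal
(7,6): no bracket -> illegal
(7,7): flips 3 -> legal
W mobility = 8

Answer: B=10 W=8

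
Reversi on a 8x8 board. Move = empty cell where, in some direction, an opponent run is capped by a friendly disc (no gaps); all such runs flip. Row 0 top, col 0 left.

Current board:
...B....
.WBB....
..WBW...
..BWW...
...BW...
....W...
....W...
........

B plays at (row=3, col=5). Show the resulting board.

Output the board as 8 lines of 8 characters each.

Place B at (3,5); scan 8 dirs for brackets.
Dir NW: opp run (2,4) capped by B -> flip
Dir N: first cell '.' (not opp) -> no flip
Dir NE: first cell '.' (not opp) -> no flip
Dir W: opp run (3,4) (3,3) capped by B -> flip
Dir E: first cell '.' (not opp) -> no flip
Dir SW: opp run (4,4), next='.' -> no flip
Dir S: first cell '.' (not opp) -> no flip
Dir SE: first cell '.' (not opp) -> no flip
All flips: (2,4) (3,3) (3,4)

Answer: ...B....
.WBB....
..WBB...
..BBBB..
...BW...
....W...
....W...
........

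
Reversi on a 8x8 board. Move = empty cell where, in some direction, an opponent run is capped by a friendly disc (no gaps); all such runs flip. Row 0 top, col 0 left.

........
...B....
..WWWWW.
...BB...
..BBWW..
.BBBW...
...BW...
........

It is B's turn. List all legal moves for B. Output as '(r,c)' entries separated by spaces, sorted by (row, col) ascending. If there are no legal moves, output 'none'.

(1,1): flips 1 -> legal
(1,2): flips 1 -> legal
(1,4): flips 1 -> legal
(1,5): flips 1 -> legal
(1,6): flips 1 -> legal
(1,7): no bracket -> illegal
(2,1): no bracket -> illegal
(2,7): no bracket -> illegal
(3,1): flips 1 -> legal
(3,2): no bracket -> illegal
(3,5): flips 2 -> legal
(3,6): flips 2 -> legal
(3,7): no bracket -> illegal
(4,6): flips 2 -> legal
(5,5): flips 2 -> legal
(5,6): flips 1 -> legal
(6,5): flips 2 -> legal
(7,3): no bracket -> illegal
(7,4): flips 3 -> legal
(7,5): flips 1 -> legal

Answer: (1,1) (1,2) (1,4) (1,5) (1,6) (3,1) (3,5) (3,6) (4,6) (5,5) (5,6) (6,5) (7,4) (7,5)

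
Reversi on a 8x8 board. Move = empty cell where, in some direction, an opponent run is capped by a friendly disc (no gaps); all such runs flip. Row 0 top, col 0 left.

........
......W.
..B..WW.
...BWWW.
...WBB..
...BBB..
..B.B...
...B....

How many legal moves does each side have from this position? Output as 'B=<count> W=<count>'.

-- B to move --
(0,5): no bracket -> illegal
(0,6): no bracket -> illegal
(0,7): no bracket -> illegal
(1,4): no bracket -> illegal
(1,5): flips 2 -> legal
(1,7): flips 2 -> legal
(2,3): flips 1 -> legal
(2,4): flips 1 -> legal
(2,7): flips 1 -> legal
(3,2): flips 1 -> legal
(3,7): flips 3 -> legal
(4,2): flips 1 -> legal
(4,6): no bracket -> illegal
(4,7): no bracket -> illegal
(5,2): no bracket -> illegal
B mobility = 8
-- W to move --
(1,1): no bracket -> illegal
(1,2): no bracket -> illegal
(1,3): no bracket -> illegal
(2,1): no bracket -> illegal
(2,3): flips 1 -> legal
(2,4): no bracket -> illegal
(3,1): no bracket -> illegal
(3,2): flips 1 -> legal
(4,2): no bracket -> illegal
(4,6): flips 2 -> legal
(5,1): no bracket -> illegal
(5,2): no bracket -> illegal
(5,6): flips 1 -> legal
(6,1): no bracket -> illegal
(6,3): flips 3 -> legal
(6,5): flips 3 -> legal
(6,6): no bracket -> illegal
(7,1): flips 3 -> legal
(7,2): no bracket -> illegal
(7,4): flips 3 -> legal
(7,5): no bracket -> illegal
W mobility = 8

Answer: B=8 W=8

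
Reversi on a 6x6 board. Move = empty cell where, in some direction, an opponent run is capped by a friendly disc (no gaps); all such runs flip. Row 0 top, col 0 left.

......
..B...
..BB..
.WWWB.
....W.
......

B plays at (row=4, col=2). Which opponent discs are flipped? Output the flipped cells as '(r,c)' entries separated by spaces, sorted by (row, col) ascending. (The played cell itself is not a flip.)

Answer: (3,2)

Derivation:
Dir NW: opp run (3,1), next='.' -> no flip
Dir N: opp run (3,2) capped by B -> flip
Dir NE: opp run (3,3), next='.' -> no flip
Dir W: first cell '.' (not opp) -> no flip
Dir E: first cell '.' (not opp) -> no flip
Dir SW: first cell '.' (not opp) -> no flip
Dir S: first cell '.' (not opp) -> no flip
Dir SE: first cell '.' (not opp) -> no flip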